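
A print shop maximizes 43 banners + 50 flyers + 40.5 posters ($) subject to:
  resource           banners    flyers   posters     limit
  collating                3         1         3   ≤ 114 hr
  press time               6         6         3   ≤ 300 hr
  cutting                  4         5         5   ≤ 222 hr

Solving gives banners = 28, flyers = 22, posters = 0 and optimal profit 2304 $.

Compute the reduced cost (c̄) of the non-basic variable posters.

-2

Binding: press time and cutting. Non-binding: collating (8 unused).
By complementary slackness, y = 0 for the non-binding constraint.
The binding rows give the dual system: 6·y_press time + 4·y_cutting = 43 and 6·y_press time + 5·y_cutting = 50.
→ y_press time = 2.5 and y_cutting = 7.
Reduced cost of posters: c₃ − yᵀa₃ = 40.5 − (2.5·3 + 7·5) = 40.5 − 42.5 = -2.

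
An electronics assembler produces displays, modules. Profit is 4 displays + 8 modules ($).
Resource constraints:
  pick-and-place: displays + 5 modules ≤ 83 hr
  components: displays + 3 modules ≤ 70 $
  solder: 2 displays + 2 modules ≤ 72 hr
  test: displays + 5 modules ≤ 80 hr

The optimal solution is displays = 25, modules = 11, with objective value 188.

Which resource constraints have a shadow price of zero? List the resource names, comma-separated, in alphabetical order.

pick-and-place: 80/83 (slack 3)
components: 58/70 (slack 12)
solder: 72/72 (binding)
test: 80/80 (binding)
By complementary slackness, a constraint with positive slack has shadow price 0 → components, pick-and-place.

components, pick-and-place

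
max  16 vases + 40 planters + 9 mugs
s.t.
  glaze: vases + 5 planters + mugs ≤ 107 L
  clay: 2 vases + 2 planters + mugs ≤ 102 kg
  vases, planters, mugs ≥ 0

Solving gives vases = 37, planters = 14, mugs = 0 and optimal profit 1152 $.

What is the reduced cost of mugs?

-2

At the optimum: glaze uses 107 of 107 (binding); clay uses 102 of 102 (binding).
From A_Bᵀ y = c: 1·y_glaze + 2·y_clay = 16; 5·y_glaze + 2·y_clay = 40.
Solving: y_glaze = 6, y_clay = 5.
Reduced cost of mugs: c₃ − yᵀa₃ = 9 − (6·1 + 5·1) = 9 − 11 = -2.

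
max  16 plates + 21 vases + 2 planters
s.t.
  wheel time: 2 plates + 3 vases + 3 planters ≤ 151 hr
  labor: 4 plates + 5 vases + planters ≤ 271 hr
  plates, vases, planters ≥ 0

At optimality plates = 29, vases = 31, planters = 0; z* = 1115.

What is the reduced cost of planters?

Both wheel time and labor are binding at x*.
The binding rows give the dual system: 2·y_wheel time + 4·y_labor = 16 and 3·y_wheel time + 5·y_labor = 21.
Solving: y_wheel time = 2, y_labor = 3.
Reduced cost of planters: c₃ − yᵀa₃ = 2 − (2·3 + 3·1) = 2 − 9 = -7.

-7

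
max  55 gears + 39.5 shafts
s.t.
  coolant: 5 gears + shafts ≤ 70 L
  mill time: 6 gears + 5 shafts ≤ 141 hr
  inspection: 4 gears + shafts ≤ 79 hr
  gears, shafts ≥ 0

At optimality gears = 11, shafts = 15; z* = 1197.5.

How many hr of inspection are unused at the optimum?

inspection used = 4·11 + 1·15 = 59; slack = 79 − 59 = 20.

20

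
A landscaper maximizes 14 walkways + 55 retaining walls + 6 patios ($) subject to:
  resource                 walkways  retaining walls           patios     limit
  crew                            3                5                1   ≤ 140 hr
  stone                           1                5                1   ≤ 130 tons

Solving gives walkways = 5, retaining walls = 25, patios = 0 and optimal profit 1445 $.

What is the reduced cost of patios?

At the optimum: crew uses 140 of 140 (binding); stone uses 130 of 130 (binding).
The binding rows give the dual system: 3·y_crew + 1·y_stone = 14 and 5·y_crew + 5·y_stone = 55.
→ y_crew = 1.5 and y_stone = 9.5.
Reduced cost of patios: c₃ − yᵀa₃ = 6 − (1.5·1 + 9.5·1) = 6 − 11 = -5.

-5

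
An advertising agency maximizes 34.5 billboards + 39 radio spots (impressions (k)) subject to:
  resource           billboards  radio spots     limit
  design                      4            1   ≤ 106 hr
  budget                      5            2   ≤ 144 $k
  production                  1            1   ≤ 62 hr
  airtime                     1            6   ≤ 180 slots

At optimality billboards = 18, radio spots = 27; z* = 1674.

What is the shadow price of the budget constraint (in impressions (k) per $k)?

6

At the optimum: design uses 99 of 106 (slack = 7); budget uses 144 of 144 (binding); production uses 45 of 62 (slack = 17); airtime uses 180 of 180 (binding).
By complementary slackness, y = 0 for the non-binding constraints.
The binding rows give the dual system: 5·y_budget + 1·y_airtime = 34.5 and 2·y_budget + 6·y_airtime = 39.
This yields shadow prices y_budget = 6, y_airtime = 4.5.
Shadow price of budget = 6.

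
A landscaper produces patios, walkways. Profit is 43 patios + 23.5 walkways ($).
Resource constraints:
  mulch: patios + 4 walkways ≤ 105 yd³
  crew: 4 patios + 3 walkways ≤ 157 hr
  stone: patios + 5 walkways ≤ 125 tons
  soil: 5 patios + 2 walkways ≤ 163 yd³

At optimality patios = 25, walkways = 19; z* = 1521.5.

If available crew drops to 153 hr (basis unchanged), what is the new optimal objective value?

Check each constraint at x*: mulch 101/105 (slack 4); crew 157/157 (tight); stone 120/125 (slack 5); soil 163/163 (tight).
By complementary slackness, y = 0 for the non-binding constraints.
Dual feasibility on the basic columns requires 4·y_crew + 5·y_soil = 43, 3·y_crew + 2·y_soil = 23.5.
This yields shadow prices y_crew = 4.5, y_soil = 5.
Δz = y_crew·Δb = 4.5 × (-4) = -18, so new z* = 1521.5 − 18 = 1503.5.

1503.5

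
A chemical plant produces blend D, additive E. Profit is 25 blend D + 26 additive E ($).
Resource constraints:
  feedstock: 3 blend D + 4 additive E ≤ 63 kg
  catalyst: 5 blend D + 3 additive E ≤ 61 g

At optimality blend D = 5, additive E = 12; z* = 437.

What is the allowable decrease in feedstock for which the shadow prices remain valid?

Binding constraints: feedstock, catalyst. The basis is B = [[3,4],[5,3]] with det -11.
Per unit decrease in feedstock, x* moves by d = (0.2727, -0.4545).
The basis stays optimal until additive E reaches 0; allowable decrease = 26.4 kg.

26.4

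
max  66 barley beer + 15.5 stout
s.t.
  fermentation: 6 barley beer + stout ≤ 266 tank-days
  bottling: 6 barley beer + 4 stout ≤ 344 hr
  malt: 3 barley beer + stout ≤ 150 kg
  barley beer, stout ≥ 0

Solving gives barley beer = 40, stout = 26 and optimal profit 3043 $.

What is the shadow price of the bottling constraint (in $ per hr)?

1.5

Check each constraint at x*: fermentation 266/266 (tight); bottling 344/344 (tight); malt 146/150 (slack 4).
Slack constraints have shadow price 0 (complementary slackness).
From A_Bᵀ y = c: 6·y_fermentation + 6·y_bottling = 66; 1·y_fermentation + 4·y_bottling = 15.5.
→ y_fermentation = 9.5 and y_bottling = 1.5.
Shadow price of bottling = 1.5.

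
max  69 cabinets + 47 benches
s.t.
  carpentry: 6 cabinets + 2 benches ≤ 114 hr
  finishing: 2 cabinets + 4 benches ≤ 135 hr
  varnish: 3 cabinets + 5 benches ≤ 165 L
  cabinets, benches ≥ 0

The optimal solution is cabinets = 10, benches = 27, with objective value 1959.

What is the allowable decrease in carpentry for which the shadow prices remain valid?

48

Binding constraints: carpentry, varnish. The basis is B = [[6,2],[3,5]] with det 24.
Per unit decrease in carpentry, x* moves by d = (-0.2083, 0.125).
The basis stays optimal until cabinets reaches 0; allowable decrease = 48 hr.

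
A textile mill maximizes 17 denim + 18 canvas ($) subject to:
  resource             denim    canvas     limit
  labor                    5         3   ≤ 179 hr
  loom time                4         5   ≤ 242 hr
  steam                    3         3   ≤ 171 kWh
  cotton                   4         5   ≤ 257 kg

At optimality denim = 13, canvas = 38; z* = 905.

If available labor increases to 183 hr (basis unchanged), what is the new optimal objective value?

Check each constraint at x*: labor 179/179 (tight); loom time 242/242 (tight); steam 153/171 (slack 18); cotton 242/257 (slack 15).
Since steam, cotton are not tight, their duals are 0.
Dual feasibility on the basic columns requires 5·y_labor + 4·y_loom time = 17, 3·y_labor + 5·y_loom time = 18.
Solving: y_labor = 1, y_loom time = 3.
Δz = y_labor·Δb = 1 × (4) = 4, so new z* = 905 + 4 = 909.

909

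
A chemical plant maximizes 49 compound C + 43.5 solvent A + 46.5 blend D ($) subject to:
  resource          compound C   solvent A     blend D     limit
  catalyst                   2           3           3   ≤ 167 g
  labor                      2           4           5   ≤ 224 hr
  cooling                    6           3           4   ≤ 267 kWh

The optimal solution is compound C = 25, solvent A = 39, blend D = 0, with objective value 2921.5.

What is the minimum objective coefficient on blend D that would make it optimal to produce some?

Check each constraint at x*: catalyst 167/167 (tight); labor 206/224 (slack 18); cooling 267/267 (tight).
Since labor is not tight, its dual is 0.
From A_Bᵀ y = c: 2·y_catalyst + 6·y_cooling = 49; 3·y_catalyst + 3·y_cooling = 43.5.
→ y_catalyst = 9.5 and y_cooling = 5.
blend D enters the basis when its profit ≥ yᵀa₃ = 9.5·3 + 5·4 = 48.5.

48.5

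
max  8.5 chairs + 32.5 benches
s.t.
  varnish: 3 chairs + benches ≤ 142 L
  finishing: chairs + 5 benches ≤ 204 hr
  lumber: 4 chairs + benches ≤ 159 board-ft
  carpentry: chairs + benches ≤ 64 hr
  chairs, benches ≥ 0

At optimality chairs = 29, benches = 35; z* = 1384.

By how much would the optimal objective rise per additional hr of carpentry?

Binding: finishing and carpentry. Non-binding: varnish (20 unused), lumber (8 unused).
Slack constraints have shadow price 0 (complementary slackness).
From A_Bᵀ y = c: 1·y_finishing + 1·y_carpentry = 8.5; 5·y_finishing + 1·y_carpentry = 32.5.
This yields shadow prices y_finishing = 6, y_carpentry = 2.5.
Shadow price of carpentry = 2.5.

2.5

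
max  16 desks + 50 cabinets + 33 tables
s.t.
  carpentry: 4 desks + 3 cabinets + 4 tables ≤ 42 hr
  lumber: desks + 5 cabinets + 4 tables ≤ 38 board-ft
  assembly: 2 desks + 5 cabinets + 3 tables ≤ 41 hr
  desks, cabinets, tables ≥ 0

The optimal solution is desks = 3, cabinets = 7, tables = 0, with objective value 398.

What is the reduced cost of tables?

At the optimum: carpentry uses 33 of 42 (slack = 9); lumber uses 38 of 38 (binding); assembly uses 41 of 41 (binding).
Slack constraints have shadow price 0 (complementary slackness).
From A_Bᵀ y = c: 1·y_lumber + 2·y_assembly = 16; 5·y_lumber + 5·y_assembly = 50.
This yields shadow prices y_lumber = 4, y_assembly = 6.
Reduced cost of tables: c₃ − yᵀa₃ = 33 − (4·4 + 6·3) = 33 − 34 = -1.

-1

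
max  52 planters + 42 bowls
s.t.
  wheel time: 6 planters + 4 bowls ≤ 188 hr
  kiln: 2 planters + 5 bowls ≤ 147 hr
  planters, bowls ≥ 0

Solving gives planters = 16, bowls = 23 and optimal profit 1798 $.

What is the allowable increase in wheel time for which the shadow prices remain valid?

Binding constraints: wheel time, kiln. The basis is B = [[6,4],[2,5]] with det 22.
Per unit increase in wheel time, x* moves by d = (0.2273, -0.0909).
The basis stays optimal until bowls reaches 0; allowable increase = 253 hr.

253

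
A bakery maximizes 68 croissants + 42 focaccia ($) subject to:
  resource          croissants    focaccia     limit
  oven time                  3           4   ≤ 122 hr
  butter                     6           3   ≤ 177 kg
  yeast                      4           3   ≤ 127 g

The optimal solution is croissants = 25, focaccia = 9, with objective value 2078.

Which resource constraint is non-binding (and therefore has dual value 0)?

oven time

oven time: 111/122 (slack 11)
butter: 177/177 (binding)
yeast: 127/127 (binding)
By complementary slackness, a constraint with positive slack has shadow price 0 → oven time.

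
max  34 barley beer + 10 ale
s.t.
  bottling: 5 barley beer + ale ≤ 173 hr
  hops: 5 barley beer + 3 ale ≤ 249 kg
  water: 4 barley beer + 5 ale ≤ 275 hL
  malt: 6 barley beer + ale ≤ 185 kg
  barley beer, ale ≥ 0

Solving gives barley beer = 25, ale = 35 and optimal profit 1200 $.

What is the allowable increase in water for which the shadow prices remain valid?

38

Binding constraints: water, malt. The basis is B = [[4,5],[6,1]] with det -26.
Per unit increase in water, x* moves by d = (-0.0385, 0.2308).
The basis stays optimal until hops becomes binding; allowable increase = 38 hL.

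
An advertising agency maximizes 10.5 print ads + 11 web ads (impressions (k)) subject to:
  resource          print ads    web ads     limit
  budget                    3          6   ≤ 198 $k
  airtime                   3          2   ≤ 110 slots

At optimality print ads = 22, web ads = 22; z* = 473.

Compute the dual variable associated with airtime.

Both budget and airtime are binding at x*.
The binding rows give the dual system: 3·y_budget + 3·y_airtime = 10.5 and 6·y_budget + 2·y_airtime = 11.
Solving: y_budget = 1, y_airtime = 2.5.
Shadow price of airtime = 2.5.

2.5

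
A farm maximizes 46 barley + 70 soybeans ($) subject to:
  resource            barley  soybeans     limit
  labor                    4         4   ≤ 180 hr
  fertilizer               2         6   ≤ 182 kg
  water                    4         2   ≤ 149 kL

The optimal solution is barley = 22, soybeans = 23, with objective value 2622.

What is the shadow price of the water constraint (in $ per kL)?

Check each constraint at x*: labor 180/180 (tight); fertilizer 182/182 (tight); water 134/149 (slack 15).
Since water is not tight, its dual is 0.
The binding rows give the dual system: 4·y_labor + 2·y_fertilizer = 46 and 4·y_labor + 6·y_fertilizer = 70.
Solving: y_labor = 8.5, y_fertilizer = 6.
Shadow price of water = 0.

0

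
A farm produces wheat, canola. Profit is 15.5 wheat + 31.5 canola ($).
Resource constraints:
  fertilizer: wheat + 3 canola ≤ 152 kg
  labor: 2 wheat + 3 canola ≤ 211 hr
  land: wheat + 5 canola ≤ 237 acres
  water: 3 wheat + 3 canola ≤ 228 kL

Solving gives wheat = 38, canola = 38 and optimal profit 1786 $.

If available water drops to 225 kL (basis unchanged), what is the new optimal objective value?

Check each constraint at x*: fertilizer 152/152 (tight); labor 190/211 (slack 21); land 228/237 (slack 9); water 228/228 (tight).
Slack constraints have shadow price 0 (complementary slackness).
From A_Bᵀ y = c: 1·y_fertilizer + 3·y_water = 15.5; 3·y_fertilizer + 3·y_water = 31.5.
This yields shadow prices y_fertilizer = 8, y_water = 2.5.
Δz = y_water·Δb = 2.5 × (-3) = -7.5, so new z* = 1786 − 7.5 = 1778.5.

1778.5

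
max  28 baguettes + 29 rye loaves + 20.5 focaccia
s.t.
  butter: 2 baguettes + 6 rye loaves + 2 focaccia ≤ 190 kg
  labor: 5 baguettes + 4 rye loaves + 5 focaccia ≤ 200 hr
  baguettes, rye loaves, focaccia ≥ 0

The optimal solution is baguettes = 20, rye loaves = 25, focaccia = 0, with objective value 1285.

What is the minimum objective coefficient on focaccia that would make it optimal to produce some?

28

Both butter and labor are binding at x*.
Dual feasibility on the basic columns requires 2·y_butter + 5·y_labor = 28, 6·y_butter + 4·y_labor = 29.
This yields shadow prices y_butter = 1.5, y_labor = 5.
focaccia enters the basis when its profit ≥ yᵀa₃ = 1.5·2 + 5·5 = 28.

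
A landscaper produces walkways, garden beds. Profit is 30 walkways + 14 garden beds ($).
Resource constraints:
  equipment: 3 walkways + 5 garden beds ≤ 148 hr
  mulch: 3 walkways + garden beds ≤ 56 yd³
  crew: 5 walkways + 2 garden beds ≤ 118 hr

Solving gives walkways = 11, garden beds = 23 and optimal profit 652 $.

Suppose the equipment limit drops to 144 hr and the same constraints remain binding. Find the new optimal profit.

648

Binding: equipment and mulch. Non-binding: crew (17 unused).
By complementary slackness, y = 0 for the non-binding constraint.
The binding rows give the dual system: 3·y_equipment + 3·y_mulch = 30 and 5·y_equipment + 1·y_mulch = 14.
This yields shadow prices y_equipment = 1, y_mulch = 9.
Δz = y_equipment·Δb = 1 × (-4) = -4, so new z* = 652 − 4 = 648.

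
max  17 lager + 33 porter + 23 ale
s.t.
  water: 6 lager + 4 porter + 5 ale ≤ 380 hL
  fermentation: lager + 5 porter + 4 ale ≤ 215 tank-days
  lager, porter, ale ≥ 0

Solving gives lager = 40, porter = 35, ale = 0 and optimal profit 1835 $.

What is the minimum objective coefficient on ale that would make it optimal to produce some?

30

Check each constraint at x*: water 380/380 (tight); fermentation 215/215 (tight).
Dual feasibility on the basic columns requires 6·y_water + 1·y_fermentation = 17, 4·y_water + 5·y_fermentation = 33.
This yields shadow prices y_water = 2, y_fermentation = 5.
ale enters the basis when its profit ≥ yᵀa₃ = 2·5 + 5·4 = 30.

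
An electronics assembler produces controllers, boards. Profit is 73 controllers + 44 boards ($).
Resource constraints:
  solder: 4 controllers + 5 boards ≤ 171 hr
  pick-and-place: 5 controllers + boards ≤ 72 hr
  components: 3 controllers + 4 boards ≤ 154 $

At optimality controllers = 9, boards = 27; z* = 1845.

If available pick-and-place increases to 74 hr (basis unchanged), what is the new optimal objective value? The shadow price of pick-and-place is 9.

1863

Δb = 2, so new z* = 1845 + (9)·(2) = 1845 + 18 = 1863.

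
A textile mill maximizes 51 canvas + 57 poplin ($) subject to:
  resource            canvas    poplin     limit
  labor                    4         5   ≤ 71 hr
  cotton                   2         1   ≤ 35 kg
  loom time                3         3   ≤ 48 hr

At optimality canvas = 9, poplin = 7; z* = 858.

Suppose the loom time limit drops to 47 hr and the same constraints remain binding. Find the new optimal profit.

849

Binding: labor and loom time. Non-binding: cotton (10 unused).
By complementary slackness, y = 0 for the non-binding constraint.
The binding rows give the dual system: 4·y_labor + 3·y_loom time = 51 and 5·y_labor + 3·y_loom time = 57.
Solving: y_labor = 6, y_loom time = 9.
Δz = y_loom time·Δb = 9 × (-1) = -9, so new z* = 858 − 9 = 849.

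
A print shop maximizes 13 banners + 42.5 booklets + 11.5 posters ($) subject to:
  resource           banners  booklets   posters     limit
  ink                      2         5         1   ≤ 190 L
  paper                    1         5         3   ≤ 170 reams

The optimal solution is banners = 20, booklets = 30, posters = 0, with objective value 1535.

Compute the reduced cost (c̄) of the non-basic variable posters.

Both ink and paper are binding at x*.
The binding rows give the dual system: 2·y_ink + 1·y_paper = 13 and 5·y_ink + 5·y_paper = 42.5.
Solving: y_ink = 4.5, y_paper = 4.
Reduced cost of posters: c₃ − yᵀa₃ = 11.5 − (4.5·1 + 4·3) = 11.5 − 16.5 = -5.

-5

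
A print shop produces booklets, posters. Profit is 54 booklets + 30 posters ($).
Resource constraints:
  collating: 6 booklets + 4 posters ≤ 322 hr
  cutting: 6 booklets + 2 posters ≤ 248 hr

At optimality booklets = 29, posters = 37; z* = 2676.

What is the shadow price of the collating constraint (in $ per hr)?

6

At the optimum: collating uses 322 of 322 (binding); cutting uses 248 of 248 (binding).
Dual feasibility on the basic columns requires 6·y_collating + 6·y_cutting = 54, 4·y_collating + 2·y_cutting = 30.
This yields shadow prices y_collating = 6, y_cutting = 3.
Shadow price of collating = 6.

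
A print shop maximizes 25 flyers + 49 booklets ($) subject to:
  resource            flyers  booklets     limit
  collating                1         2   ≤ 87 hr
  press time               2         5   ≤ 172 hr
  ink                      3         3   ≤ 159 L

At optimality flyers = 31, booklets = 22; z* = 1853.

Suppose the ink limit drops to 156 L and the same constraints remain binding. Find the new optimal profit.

Binding: press time and ink. Non-binding: collating (12 unused).
By complementary slackness, y = 0 for the non-binding constraint.
From A_Bᵀ y = c: 2·y_press time + 3·y_ink = 25; 5·y_press time + 3·y_ink = 49.
Solving: y_press time = 8, y_ink = 3.
Δz = y_ink·Δb = 3 × (-3) = -9, so new z* = 1853 − 9 = 1844.

1844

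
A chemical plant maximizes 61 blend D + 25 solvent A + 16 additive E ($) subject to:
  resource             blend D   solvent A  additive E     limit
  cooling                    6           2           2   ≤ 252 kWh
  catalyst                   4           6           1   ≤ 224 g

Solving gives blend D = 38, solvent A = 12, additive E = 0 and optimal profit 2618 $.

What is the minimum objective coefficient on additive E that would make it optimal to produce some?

Both cooling and catalyst are binding at x*.
Dual feasibility on the basic columns requires 6·y_cooling + 4·y_catalyst = 61, 2·y_cooling + 6·y_catalyst = 25.
→ y_cooling = 9.5 and y_catalyst = 1.
additive E enters the basis when its profit ≥ yᵀa₃ = 9.5·2 + 1·1 = 20.

20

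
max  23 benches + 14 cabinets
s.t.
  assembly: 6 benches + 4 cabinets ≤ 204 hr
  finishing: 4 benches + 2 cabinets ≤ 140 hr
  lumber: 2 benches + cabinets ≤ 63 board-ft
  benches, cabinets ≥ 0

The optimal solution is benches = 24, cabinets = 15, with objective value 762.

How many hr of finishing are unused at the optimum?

14

finishing used = 4·24 + 2·15 = 126; slack = 140 − 126 = 14.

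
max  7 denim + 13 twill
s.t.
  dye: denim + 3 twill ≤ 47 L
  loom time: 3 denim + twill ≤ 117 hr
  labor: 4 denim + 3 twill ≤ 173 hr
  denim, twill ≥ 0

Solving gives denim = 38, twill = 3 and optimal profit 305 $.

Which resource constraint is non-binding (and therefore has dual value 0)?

labor

dye: 47/47 (binding)
loom time: 117/117 (binding)
labor: 161/173 (slack 12)
By complementary slackness, a constraint with positive slack has shadow price 0 → labor.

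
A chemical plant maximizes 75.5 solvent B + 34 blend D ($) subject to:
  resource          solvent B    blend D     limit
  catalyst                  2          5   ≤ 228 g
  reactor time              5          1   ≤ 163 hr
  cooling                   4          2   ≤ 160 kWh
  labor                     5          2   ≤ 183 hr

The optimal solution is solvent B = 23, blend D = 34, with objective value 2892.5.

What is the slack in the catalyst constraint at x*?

catalyst used = 2·23 + 5·34 = 216; slack = 228 − 216 = 12.

12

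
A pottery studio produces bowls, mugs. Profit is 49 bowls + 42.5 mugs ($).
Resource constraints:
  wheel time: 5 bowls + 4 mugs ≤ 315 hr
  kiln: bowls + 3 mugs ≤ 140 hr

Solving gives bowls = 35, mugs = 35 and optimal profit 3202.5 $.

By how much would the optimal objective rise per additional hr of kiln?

1.5

Both wheel time and kiln are binding at x*.
From A_Bᵀ y = c: 5·y_wheel time + 1·y_kiln = 49; 4·y_wheel time + 3·y_kiln = 42.5.
This yields shadow prices y_wheel time = 9.5, y_kiln = 1.5.
Shadow price of kiln = 1.5.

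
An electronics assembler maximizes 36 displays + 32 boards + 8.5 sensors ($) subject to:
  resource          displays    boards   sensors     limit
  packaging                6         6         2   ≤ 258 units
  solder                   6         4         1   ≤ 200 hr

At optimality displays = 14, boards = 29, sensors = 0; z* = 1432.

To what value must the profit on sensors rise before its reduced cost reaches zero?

At the optimum: packaging uses 258 of 258 (binding); solder uses 200 of 200 (binding).
From A_Bᵀ y = c: 6·y_packaging + 6·y_solder = 36; 6·y_packaging + 4·y_solder = 32.
→ y_packaging = 4 and y_solder = 2.
sensors enters the basis when its profit ≥ yᵀa₃ = 4·2 + 2·1 = 10.

10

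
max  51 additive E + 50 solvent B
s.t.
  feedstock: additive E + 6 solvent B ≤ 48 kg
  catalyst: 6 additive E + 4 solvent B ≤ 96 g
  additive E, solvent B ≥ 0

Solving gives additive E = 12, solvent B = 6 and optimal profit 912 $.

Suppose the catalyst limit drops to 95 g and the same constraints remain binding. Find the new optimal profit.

Check each constraint at x*: feedstock 48/48 (tight); catalyst 96/96 (tight).
The binding rows give the dual system: 1·y_feedstock + 6·y_catalyst = 51 and 6·y_feedstock + 4·y_catalyst = 50.
Solving: y_feedstock = 3, y_catalyst = 8.
Δz = y_catalyst·Δb = 8 × (-1) = -8, so new z* = 912 − 8 = 904.

904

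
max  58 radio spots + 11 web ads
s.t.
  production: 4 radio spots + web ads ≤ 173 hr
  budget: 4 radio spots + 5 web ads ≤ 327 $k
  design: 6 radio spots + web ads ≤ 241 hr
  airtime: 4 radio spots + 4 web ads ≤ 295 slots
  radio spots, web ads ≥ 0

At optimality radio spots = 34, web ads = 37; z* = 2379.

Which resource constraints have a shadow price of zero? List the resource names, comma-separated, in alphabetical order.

production: 173/173 (binding)
budget: 321/327 (slack 6)
design: 241/241 (binding)
airtime: 284/295 (slack 11)
By complementary slackness, a constraint with positive slack has shadow price 0 → airtime, budget.

airtime, budget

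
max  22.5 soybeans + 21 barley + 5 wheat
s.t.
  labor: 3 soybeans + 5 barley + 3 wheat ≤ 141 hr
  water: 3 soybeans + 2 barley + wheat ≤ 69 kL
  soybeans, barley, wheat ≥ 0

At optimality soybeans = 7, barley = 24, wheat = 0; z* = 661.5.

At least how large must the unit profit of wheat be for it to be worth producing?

11.5

At the optimum: labor uses 141 of 141 (binding); water uses 69 of 69 (binding).
The binding rows give the dual system: 3·y_labor + 3·y_water = 22.5 and 5·y_labor + 2·y_water = 21.
→ y_labor = 2 and y_water = 5.5.
wheat enters the basis when its profit ≥ yᵀa₃ = 2·3 + 5.5·1 = 11.5.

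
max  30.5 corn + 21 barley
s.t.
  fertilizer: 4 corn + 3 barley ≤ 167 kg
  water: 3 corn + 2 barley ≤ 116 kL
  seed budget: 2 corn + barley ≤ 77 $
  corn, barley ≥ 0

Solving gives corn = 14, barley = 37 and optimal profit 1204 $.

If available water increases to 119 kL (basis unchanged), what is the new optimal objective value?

Binding: fertilizer and water. Non-binding: seed budget (12 unused).
By complementary slackness, y = 0 for the non-binding constraint.
From A_Bᵀ y = c: 4·y_fertilizer + 3·y_water = 30.5; 3·y_fertilizer + 2·y_water = 21.
Solving: y_fertilizer = 2, y_water = 7.5.
Δz = y_water·Δb = 7.5 × (3) = 22.5, so new z* = 1204 + 22.5 = 1226.5.

1226.5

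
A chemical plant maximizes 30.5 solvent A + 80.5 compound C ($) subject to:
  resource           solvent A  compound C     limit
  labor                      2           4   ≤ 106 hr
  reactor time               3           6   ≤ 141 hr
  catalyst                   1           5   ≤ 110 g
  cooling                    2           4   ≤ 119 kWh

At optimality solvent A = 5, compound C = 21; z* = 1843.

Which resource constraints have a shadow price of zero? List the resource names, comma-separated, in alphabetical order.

labor: 94/106 (slack 12)
reactor time: 141/141 (binding)
catalyst: 110/110 (binding)
cooling: 94/119 (slack 25)
By complementary slackness, a constraint with positive slack has shadow price 0 → cooling, labor.

cooling, labor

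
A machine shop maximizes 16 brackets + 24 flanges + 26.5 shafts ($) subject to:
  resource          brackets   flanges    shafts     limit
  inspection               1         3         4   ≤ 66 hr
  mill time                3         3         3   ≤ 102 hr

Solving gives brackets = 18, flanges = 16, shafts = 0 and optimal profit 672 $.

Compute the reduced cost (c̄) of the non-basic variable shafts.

-1.5

Check each constraint at x*: inspection 66/66 (tight); mill time 102/102 (tight).
From A_Bᵀ y = c: 1·y_inspection + 3·y_mill time = 16; 3·y_inspection + 3·y_mill time = 24.
→ y_inspection = 4 and y_mill time = 4.
Reduced cost of shafts: c₃ − yᵀa₃ = 26.5 − (4·4 + 4·3) = 26.5 − 28 = -1.5.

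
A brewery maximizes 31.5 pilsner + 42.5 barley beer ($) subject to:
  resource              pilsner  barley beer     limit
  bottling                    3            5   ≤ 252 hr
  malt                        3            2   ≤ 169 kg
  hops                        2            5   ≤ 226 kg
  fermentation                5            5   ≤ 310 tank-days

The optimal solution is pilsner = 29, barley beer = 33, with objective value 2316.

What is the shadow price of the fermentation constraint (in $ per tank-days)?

3

At the optimum: bottling uses 252 of 252 (binding); malt uses 153 of 169 (slack = 16); hops uses 223 of 226 (slack = 3); fermentation uses 310 of 310 (binding).
By complementary slackness, y = 0 for the non-binding constraints.
From A_Bᵀ y = c: 3·y_bottling + 5·y_fermentation = 31.5; 5·y_bottling + 5·y_fermentation = 42.5.
Solving: y_bottling = 5.5, y_fermentation = 3.
Shadow price of fermentation = 3.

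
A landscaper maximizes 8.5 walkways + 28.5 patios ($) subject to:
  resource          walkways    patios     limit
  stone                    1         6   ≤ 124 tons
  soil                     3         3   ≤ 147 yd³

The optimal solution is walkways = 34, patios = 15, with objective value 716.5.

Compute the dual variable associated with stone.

4

Both stone and soil are binding at x*.
From A_Bᵀ y = c: 1·y_stone + 3·y_soil = 8.5; 6·y_stone + 3·y_soil = 28.5.
Solving: y_stone = 4, y_soil = 1.5.
Shadow price of stone = 4.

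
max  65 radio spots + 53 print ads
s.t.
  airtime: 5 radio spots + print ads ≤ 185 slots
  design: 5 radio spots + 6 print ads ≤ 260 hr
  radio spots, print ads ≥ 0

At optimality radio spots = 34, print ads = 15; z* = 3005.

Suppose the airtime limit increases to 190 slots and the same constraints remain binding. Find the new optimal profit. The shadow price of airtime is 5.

Δb = 5, so new z* = 3005 + (5)·(5) = 3005 + 25 = 3030.

3030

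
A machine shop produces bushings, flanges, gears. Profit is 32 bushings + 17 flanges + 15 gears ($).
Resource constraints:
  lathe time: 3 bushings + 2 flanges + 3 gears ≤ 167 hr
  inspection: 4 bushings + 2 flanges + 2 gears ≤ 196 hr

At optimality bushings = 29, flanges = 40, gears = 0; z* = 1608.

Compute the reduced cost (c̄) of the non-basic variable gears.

-4

At the optimum: lathe time uses 167 of 167 (binding); inspection uses 196 of 196 (binding).
Dual feasibility on the basic columns requires 3·y_lathe time + 4·y_inspection = 32, 2·y_lathe time + 2·y_inspection = 17.
Solving: y_lathe time = 2, y_inspection = 6.5.
Reduced cost of gears: c₃ − yᵀa₃ = 15 − (2·3 + 6.5·2) = 15 − 19 = -4.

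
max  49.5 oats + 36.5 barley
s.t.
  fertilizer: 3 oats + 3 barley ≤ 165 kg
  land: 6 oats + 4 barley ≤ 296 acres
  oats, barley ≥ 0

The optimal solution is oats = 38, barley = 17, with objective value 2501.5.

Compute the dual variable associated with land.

Both fertilizer and land are binding at x*.
Dual feasibility on the basic columns requires 3·y_fertilizer + 6·y_land = 49.5, 3·y_fertilizer + 4·y_land = 36.5.
Solving: y_fertilizer = 3.5, y_land = 6.5.
Shadow price of land = 6.5.

6.5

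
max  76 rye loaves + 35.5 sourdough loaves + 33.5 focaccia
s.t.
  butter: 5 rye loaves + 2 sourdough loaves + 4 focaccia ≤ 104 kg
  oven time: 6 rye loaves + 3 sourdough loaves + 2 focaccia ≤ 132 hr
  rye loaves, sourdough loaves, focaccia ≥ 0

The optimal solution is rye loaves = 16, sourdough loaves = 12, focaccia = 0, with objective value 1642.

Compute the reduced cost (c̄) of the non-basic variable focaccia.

-3.5

At the optimum: butter uses 104 of 104 (binding); oven time uses 132 of 132 (binding).
The binding rows give the dual system: 5·y_butter + 6·y_oven time = 76 and 2·y_butter + 3·y_oven time = 35.5.
Solving: y_butter = 5, y_oven time = 8.5.
Reduced cost of focaccia: c₃ − yᵀa₃ = 33.5 − (5·4 + 8.5·2) = 33.5 − 37 = -3.5.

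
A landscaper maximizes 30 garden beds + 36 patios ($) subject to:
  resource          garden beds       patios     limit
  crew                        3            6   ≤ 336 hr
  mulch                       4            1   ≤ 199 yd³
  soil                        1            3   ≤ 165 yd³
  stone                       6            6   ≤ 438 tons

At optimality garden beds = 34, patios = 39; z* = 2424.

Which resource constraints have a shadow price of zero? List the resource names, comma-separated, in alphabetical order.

crew: 336/336 (binding)
mulch: 175/199 (slack 24)
soil: 151/165 (slack 14)
stone: 438/438 (binding)
By complementary slackness, a constraint with positive slack has shadow price 0 → mulch, soil.

mulch, soil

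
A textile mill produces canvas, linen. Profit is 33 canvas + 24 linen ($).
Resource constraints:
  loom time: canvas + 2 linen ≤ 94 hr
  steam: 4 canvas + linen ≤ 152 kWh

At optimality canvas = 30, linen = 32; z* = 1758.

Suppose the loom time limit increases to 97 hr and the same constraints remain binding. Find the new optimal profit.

1785

Check each constraint at x*: loom time 94/94 (tight); steam 152/152 (tight).
The binding rows give the dual system: 1·y_loom time + 4·y_steam = 33 and 2·y_loom time + 1·y_steam = 24.
This yields shadow prices y_loom time = 9, y_steam = 6.
Δz = y_loom time·Δb = 9 × (3) = 27, so new z* = 1758 + 27 = 1785.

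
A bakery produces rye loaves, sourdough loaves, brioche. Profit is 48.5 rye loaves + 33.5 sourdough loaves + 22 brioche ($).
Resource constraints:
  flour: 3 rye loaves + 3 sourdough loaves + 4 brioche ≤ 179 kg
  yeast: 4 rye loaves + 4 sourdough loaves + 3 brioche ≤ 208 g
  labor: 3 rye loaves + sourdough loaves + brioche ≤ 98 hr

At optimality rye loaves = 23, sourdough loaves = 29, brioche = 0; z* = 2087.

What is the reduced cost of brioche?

-5

Check each constraint at x*: flour 156/179 (slack 23); yeast 208/208 (tight); labor 98/98 (tight).
Since flour is not tight, its dual is 0.
The binding rows give the dual system: 4·y_yeast + 3·y_labor = 48.5 and 4·y_yeast + 1·y_labor = 33.5.
→ y_yeast = 6.5 and y_labor = 7.5.
Reduced cost of brioche: c₃ − yᵀa₃ = 22 − (6.5·3 + 7.5·1) = 22 − 27 = -5.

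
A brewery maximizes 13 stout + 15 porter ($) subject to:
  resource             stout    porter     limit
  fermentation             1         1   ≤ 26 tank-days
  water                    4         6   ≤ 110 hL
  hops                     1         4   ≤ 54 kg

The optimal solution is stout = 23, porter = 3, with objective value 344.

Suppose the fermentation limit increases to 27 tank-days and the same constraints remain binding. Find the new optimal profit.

353

Check each constraint at x*: fermentation 26/26 (tight); water 110/110 (tight); hops 35/54 (slack 19).
Slack constraints have shadow price 0 (complementary slackness).
From A_Bᵀ y = c: 1·y_fermentation + 4·y_water = 13; 1·y_fermentation + 6·y_water = 15.
This yields shadow prices y_fermentation = 9, y_water = 1.
Δz = y_fermentation·Δb = 9 × (1) = 9, so new z* = 344 + 9 = 353.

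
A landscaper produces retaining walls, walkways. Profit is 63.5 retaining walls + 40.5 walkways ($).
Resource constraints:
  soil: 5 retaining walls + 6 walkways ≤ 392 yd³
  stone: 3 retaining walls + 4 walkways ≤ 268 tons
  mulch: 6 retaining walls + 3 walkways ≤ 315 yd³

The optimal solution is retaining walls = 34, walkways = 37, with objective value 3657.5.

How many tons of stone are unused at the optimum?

stone used = 3·34 + 4·37 = 250; slack = 268 − 250 = 18.

18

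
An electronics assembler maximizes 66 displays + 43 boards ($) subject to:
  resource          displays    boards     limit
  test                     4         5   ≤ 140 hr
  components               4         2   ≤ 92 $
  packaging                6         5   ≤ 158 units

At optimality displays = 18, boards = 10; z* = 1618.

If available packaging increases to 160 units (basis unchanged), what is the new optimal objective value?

1628

Check each constraint at x*: test 122/140 (slack 18); components 92/92 (tight); packaging 158/158 (tight).
Slack constraints have shadow price 0 (complementary slackness).
Dual feasibility on the basic columns requires 4·y_components + 6·y_packaging = 66, 2·y_components + 5·y_packaging = 43.
This yields shadow prices y_components = 9, y_packaging = 5.
Δz = y_packaging·Δb = 5 × (2) = 10, so new z* = 1618 + 10 = 1628.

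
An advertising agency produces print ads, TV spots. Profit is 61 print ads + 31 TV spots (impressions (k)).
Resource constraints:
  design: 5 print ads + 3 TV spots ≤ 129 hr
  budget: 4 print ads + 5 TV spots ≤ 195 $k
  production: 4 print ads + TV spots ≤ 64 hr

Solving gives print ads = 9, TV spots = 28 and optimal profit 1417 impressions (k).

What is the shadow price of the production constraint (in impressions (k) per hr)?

At the optimum: design uses 129 of 129 (binding); budget uses 176 of 195 (slack = 19); production uses 64 of 64 (binding).
Since budget is not tight, its dual is 0.
From A_Bᵀ y = c: 5·y_design + 4·y_production = 61; 3·y_design + 1·y_production = 31.
Solving: y_design = 9, y_production = 4.
Shadow price of production = 4.

4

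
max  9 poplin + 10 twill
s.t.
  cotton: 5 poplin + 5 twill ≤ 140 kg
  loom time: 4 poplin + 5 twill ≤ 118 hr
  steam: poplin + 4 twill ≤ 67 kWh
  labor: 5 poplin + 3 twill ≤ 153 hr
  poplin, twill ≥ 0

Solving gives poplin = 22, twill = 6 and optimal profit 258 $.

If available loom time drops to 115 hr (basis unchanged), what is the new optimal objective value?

255

Check each constraint at x*: cotton 140/140 (tight); loom time 118/118 (tight); steam 46/67 (slack 21); labor 128/153 (slack 25).
Since steam, labor are not tight, their duals are 0.
From A_Bᵀ y = c: 5·y_cotton + 4·y_loom time = 9; 5·y_cotton + 5·y_loom time = 10.
→ y_cotton = 1 and y_loom time = 1.
Δz = y_loom time·Δb = 1 × (-3) = -3, so new z* = 258 − 3 = 255.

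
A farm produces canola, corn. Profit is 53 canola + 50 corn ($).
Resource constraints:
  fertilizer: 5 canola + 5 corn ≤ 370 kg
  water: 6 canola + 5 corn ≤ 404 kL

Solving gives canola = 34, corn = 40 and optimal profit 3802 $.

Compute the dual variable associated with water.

Both fertilizer and water are binding at x*.
The binding rows give the dual system: 5·y_fertilizer + 6·y_water = 53 and 5·y_fertilizer + 5·y_water = 50.
→ y_fertilizer = 7 and y_water = 3.
Shadow price of water = 3.

3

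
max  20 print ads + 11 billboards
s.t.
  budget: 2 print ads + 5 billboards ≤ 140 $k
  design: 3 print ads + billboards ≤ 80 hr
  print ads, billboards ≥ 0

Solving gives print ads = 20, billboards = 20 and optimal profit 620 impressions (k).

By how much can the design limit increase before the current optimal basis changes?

Binding constraints: budget, design. The basis is B = [[2,5],[3,1]] with det -13.
Per unit increase in design, x* moves by d = (0.3846, -0.1538).
The basis stays optimal until billboards reaches 0; allowable increase = 130 hr.

130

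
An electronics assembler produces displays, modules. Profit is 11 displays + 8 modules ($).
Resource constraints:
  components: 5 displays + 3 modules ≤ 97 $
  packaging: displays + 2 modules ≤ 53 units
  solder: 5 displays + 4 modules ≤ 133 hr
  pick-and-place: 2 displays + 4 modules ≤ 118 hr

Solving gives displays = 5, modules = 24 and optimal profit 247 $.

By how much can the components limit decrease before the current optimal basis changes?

17.5

Binding constraints: components, packaging. The basis is B = [[5,3],[1,2]] with det 7.
Per unit decrease in components, x* moves by d = (-0.2857, 0.1429).
The basis stays optimal until displays reaches 0; allowable decrease = 17.5 $.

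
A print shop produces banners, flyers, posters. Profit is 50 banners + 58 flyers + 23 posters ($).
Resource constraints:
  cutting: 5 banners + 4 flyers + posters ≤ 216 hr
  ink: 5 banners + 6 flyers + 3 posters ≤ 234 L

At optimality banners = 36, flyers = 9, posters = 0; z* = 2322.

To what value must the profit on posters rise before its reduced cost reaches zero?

At the optimum: cutting uses 216 of 216 (binding); ink uses 234 of 234 (binding).
Dual feasibility on the basic columns requires 5·y_cutting + 5·y_ink = 50, 4·y_cutting + 6·y_ink = 58.
This yields shadow prices y_cutting = 1, y_ink = 9.
posters enters the basis when its profit ≥ yᵀa₃ = 1·1 + 9·3 = 28.

28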